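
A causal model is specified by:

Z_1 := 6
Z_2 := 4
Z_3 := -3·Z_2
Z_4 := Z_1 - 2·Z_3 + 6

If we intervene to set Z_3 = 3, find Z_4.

The intervention breaks the incoming arrows to Z_3: Z_3 := -3·Z_2 no longer applies, and Z_3 = 3.
Z_4 = Z_1 - 2·Z_3 + 6  [with Z_1=6, Z_3=3]  = 6

6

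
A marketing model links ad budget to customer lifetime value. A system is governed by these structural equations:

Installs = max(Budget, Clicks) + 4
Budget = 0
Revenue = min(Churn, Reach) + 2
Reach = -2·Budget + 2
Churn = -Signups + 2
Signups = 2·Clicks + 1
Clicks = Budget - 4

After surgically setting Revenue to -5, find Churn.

9

Intervening sets Revenue = -5 and removes its equation (Revenue = min(Churn, Reach) + 2).
Since Churn is not a descendant of the intervened variable, it is unaffected.
Clicks = Budget - 4  [with Budget=0]  = -4
Signups = 2·Clicks + 1  [with Clicks=-4]  = -7
Churn = -Signups + 2  [with Signups=-7]  = 9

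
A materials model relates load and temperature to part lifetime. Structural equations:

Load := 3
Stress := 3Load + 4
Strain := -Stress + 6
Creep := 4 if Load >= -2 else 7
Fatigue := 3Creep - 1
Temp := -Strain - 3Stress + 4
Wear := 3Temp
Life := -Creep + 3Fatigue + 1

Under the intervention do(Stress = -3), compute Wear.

12

Under do(Stress=-3), the mechanism Stress := 3Load + 4 is discarded; Stress is fixed at -3.
Strain = -Stress + 6  [with Stress=-3]  = 9
Temp = -Strain - 3Stress + 4  [with Strain=9, Stress=-3]  = 4
Wear = 3Temp  [with Temp=4]  = 12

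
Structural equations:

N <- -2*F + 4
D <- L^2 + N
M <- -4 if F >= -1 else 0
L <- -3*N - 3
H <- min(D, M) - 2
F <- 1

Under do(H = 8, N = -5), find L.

12

Under do(H = 8, N = -5), each intervened variable's structural equation is replaced by its fixed value.
L = -3*N - 3  [with N=-5]  = 12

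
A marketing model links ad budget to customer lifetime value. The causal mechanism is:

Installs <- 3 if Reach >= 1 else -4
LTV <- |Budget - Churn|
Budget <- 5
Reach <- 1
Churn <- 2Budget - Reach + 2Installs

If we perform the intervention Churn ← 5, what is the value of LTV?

Intervening sets Churn = 5 and removes its equation (Churn <- 2Budget - Reach + 2Installs).
LTV = |Budget - Churn|  [with Budget=5, Churn=5]  = 0

0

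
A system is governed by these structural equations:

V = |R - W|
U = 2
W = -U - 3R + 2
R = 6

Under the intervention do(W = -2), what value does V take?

The intervention breaks the incoming arrows to W: W = -U - 3R + 2 no longer applies, and W = -2.
V = |R - W|  [with R=6, W=-2]  = 8

8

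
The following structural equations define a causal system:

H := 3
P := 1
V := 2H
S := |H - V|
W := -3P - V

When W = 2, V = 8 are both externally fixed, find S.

Under do(W = 2, V = 8), each intervened variable's structural equation is replaced by its fixed value.
S = |H - V|  [with H=3, V=8]  = 5

5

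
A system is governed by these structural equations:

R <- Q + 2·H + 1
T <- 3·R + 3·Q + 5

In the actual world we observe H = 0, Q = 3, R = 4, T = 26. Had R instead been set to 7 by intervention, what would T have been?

35

The intervention breaks the incoming arrows to R: R <- Q + 2·H + 1 no longer applies, and R = 7.
T = 3·R + 3·Q + 5  [with R=7, Q=3]  = 35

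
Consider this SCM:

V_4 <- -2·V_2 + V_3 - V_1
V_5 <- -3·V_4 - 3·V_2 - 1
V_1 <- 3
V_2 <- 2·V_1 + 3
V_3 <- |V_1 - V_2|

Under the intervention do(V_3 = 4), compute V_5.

23

do(V_3=4) replaces the equation V_3 <- |V_1 - V_2| with the constant V_3 = 4.
V_2 = 2·V_1 + 3  [with V_1=3]  = 9
V_4 = -2·V_2 + V_3 - V_1  [with V_2=9, V_3=4, V_1=3]  = -17
V_5 = -3·V_4 - 3·V_2 - 1  [with V_4=-17, V_2=9]  = 23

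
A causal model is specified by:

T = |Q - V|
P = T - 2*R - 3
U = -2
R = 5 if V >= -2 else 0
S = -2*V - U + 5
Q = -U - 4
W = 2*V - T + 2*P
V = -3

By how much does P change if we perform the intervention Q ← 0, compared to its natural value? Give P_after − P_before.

2

The intervention breaks the incoming arrows to Q: Q = -U - 4 no longer applies, and Q = 0.
T = |Q - V|  [with Q=0, V=-3]  = 3
R = 5 if V >= -2 else 0  [with V=-3]  = 0
P = T - 2*R - 3  [with T=3, R=0]  = 0
Without intervention: Q = -U - 4  [with U=-2]  = -2; T = |Q - V|  [with Q=-2, V=-3]  = 1; R = 5 if V >= -2 else 0  [with V=-3]  = 0; P = T - 2*R - 3  [with T=1, R=0]  = -2.
Change = 0 − (-2) = 2.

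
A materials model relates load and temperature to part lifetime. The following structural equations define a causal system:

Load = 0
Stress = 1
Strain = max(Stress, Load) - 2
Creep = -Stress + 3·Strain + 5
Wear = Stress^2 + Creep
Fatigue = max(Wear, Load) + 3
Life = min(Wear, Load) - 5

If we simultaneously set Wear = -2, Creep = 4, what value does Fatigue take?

Setting Wear = -2, Creep = 4 by intervention discards those variables' equations.
Fatigue = max(Wear, Load) + 3  [with Wear=-2, Load=0]  = 3

3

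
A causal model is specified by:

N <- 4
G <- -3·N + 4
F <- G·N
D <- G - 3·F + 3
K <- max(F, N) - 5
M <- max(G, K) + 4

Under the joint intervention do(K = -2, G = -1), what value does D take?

14

Setting K = -2, G = -1 by intervention discards those variables' equations.
F = G·N  [with G=-1, N=4]  = -4
D = G - 3·F + 3  [with G=-1, F=-4]  = 14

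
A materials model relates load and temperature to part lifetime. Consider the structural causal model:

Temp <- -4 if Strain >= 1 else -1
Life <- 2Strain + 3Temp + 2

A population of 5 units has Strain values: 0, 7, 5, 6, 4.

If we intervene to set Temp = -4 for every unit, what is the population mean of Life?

The intervention sets Temp=-4 in all 5 units regardless of Strain. Recomputing Life per unit gives -10, 4, 0, 2, -2; average -1.2.

-1.2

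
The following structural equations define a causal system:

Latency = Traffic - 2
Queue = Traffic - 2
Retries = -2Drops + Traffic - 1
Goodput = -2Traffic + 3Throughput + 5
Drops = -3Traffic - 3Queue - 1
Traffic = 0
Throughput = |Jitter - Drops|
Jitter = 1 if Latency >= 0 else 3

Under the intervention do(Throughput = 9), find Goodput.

32

do(Throughput=9) replaces the equation Throughput = |Jitter - Drops| with the constant Throughput = 9.
Goodput = -2Traffic + 3Throughput + 5  [with Traffic=0, Throughput=9]  = 32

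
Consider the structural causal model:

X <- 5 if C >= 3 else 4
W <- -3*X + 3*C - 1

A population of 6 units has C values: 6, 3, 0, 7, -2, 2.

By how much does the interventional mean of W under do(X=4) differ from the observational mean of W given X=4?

Every unit gets X=4 under the intervention. W values become 5, -4, -13, 8, -19, -7; E[W|do(X=4)] = -5.
Observing X=4 restricts to units where X's equation naturally yields 4: C ∈ {0, -2, 2}. In that subpopulation W = -13, -19, -7, mean -13.
Difference = -5 − (-13) = 8.

8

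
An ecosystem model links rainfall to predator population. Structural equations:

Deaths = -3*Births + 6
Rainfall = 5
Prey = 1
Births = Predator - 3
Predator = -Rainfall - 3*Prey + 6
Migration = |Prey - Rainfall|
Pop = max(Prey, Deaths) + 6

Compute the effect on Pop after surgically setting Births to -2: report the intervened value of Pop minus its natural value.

The intervention breaks the incoming arrows to Births: Births = Predator - 3 no longer applies, and Births = -2.
Deaths = -3*Births + 6  [with Births=-2]  = 12
Pop = max(Prey, Deaths) + 6  [with Prey=1, Deaths=12]  = 18
Without intervention: Predator = -Rainfall - 3*Prey + 6  [with Rainfall=5, Prey=1]  = -2; Births = Predator - 3  [with Predator=-2]  = -5; Deaths = -3*Births + 6  [with Births=-5]  = 21; Pop = max(Prey, Deaths) + 6  [with Prey=1, Deaths=21]  = 27.
Change = 18 − 27 = -9.

-9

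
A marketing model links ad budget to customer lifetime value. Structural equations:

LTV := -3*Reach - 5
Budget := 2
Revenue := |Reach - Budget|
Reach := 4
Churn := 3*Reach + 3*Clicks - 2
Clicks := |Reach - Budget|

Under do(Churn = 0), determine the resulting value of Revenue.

2

Intervening sets Churn = 0 and removes its equation (Churn := 3*Reach + 3*Clicks - 2).
No directed path runs from Churn to Revenue, so Revenue keeps its natural value.
Revenue = |Reach - Budget|  [with Reach=4, Budget=2]  = 2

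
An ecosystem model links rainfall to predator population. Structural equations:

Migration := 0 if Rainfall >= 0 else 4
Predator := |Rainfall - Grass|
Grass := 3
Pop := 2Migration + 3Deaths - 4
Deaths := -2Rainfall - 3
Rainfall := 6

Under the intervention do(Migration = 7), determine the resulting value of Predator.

do(Migration=7) replaces the equation Migration := 0 if Rainfall >= 0 else 4 with the constant Migration = 7.
Predator is not downstream of the intervention, so its value is determined by the original equations.
Predator = |Rainfall - Grass|  [with Rainfall=6, Grass=3]  = 3

3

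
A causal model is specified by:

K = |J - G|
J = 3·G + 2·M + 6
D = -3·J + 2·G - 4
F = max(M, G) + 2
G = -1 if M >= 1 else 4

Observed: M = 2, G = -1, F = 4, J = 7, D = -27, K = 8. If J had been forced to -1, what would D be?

Intervening sets J = -1 and removes its equation (J = 3·G + 2·M + 6).
G = -1 if M >= 1 else 4  [with M=2]  = -1
D = -3·J + 2·G - 4  [with J=-1, G=-1]  = -3

-3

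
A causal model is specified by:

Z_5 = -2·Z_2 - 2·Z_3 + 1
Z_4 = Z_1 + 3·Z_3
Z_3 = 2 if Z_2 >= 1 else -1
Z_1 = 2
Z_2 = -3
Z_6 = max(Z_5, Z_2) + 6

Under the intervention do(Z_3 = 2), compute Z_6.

9

The intervention breaks the incoming arrows to Z_3: Z_3 = 2 if Z_2 >= 1 else -1 no longer applies, and Z_3 = 2.
Z_5 = -2·Z_2 - 2·Z_3 + 1  [with Z_2=-3, Z_3=2]  = 3
Z_6 = max(Z_5, Z_2) + 6  [with Z_5=3, Z_2=-3]  = 9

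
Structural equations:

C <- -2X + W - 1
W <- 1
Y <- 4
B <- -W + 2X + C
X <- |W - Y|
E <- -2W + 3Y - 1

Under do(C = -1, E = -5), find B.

4

Setting C = -1, E = -5 by intervention discards those variables' equations.
X = |W - Y|  [with W=1, Y=4]  = 3
B = -W + 2X + C  [with W=1, X=3, C=-1]  = 4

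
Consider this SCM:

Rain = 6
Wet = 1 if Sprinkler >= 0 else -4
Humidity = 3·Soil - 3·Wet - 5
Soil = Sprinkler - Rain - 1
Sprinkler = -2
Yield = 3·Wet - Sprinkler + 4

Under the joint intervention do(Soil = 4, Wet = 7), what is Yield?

27

Setting Soil = 4, Wet = 7 by intervention discards those variables' equations.
Yield = 3·Wet - Sprinkler + 4  [with Wet=7, Sprinkler=-2]  = 27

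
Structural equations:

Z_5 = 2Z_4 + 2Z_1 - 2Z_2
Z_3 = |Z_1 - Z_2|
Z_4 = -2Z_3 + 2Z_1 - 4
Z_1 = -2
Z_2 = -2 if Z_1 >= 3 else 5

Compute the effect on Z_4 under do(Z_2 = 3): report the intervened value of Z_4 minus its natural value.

Under do(Z_2=3), the mechanism Z_2 = -2 if Z_1 >= 3 else 5 is discarded; Z_2 is fixed at 3.
Z_3 = |Z_1 - Z_2|  [with Z_1=-2, Z_2=3]  = 5
Z_4 = -2Z_3 + 2Z_1 - 4  [with Z_3=5, Z_1=-2]  = -18
Without intervention: Z_2 = -2 if Z_1 >= 3 else 5  [with Z_1=-2]  = 5; Z_3 = |Z_1 - Z_2|  [with Z_1=-2, Z_2=5]  = 7; Z_4 = -2Z_3 + 2Z_1 - 4  [with Z_3=7, Z_1=-2]  = -22.
Change = -18 − (-22) = 4.

4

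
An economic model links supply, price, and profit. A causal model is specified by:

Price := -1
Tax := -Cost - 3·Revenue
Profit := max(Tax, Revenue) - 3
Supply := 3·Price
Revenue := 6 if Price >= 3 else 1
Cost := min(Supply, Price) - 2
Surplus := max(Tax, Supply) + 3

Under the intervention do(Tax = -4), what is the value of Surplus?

0

Under do(Tax=-4), the mechanism Tax := -Cost - 3·Revenue is discarded; Tax is fixed at -4.
Supply = 3·Price  [with Price=-1]  = -3
Surplus = max(Tax, Supply) + 3  [with Tax=-4, Supply=-3]  = 0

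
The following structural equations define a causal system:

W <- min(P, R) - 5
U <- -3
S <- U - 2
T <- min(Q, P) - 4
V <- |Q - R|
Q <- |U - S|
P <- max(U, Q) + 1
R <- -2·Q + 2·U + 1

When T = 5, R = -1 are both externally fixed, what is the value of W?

The joint intervention fixes T = 5, R = -1, removing each variable's own equation.
S = U - 2  [with U=-3]  = -5
Q = |U - S|  [with U=-3, S=-5]  = 2
P = max(U, Q) + 1  [with U=-3, Q=2]  = 3
W = min(P, R) - 5  [with P=3, R=-1]  = -6

-6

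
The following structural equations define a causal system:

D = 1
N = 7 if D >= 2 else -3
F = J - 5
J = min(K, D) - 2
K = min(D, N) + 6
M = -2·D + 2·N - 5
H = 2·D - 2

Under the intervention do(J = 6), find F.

1

The intervention breaks the incoming arrows to J: J = min(K, D) - 2 no longer applies, and J = 6.
F = J - 5  [with J=6]  = 1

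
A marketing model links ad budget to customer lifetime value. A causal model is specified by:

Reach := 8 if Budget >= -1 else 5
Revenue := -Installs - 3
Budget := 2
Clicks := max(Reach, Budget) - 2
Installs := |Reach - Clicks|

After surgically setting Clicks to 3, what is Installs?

The intervention breaks the incoming arrows to Clicks: Clicks := max(Reach, Budget) - 2 no longer applies, and Clicks = 3.
Reach = 8 if Budget >= -1 else 5  [with Budget=2]  = 8
Installs = |Reach - Clicks|  [with Reach=8, Clicks=3]  = 5

5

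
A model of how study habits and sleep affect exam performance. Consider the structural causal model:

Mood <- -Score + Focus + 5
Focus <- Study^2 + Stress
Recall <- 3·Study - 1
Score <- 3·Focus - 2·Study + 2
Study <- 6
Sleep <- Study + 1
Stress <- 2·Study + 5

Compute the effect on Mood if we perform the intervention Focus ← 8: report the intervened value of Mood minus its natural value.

90

Under do(Focus=8), the mechanism Focus <- Study^2 + Stress is discarded; Focus is fixed at 8.
Score = 3·Focus - 2·Study + 2  [with Focus=8, Study=6]  = 14
Mood = -Score + Focus + 5  [with Score=14, Focus=8]  = -1
Without intervention: Stress = 2·Study + 5  [with Study=6]  = 17; Focus = Study^2 + Stress  [with Study=6, Stress=17]  = 53; Score = 3·Focus - 2·Study + 2  [with Focus=53, Study=6]  = 149; Mood = -Score + Focus + 5  [with Score=149, Focus=53]  = -91.
Change = -1 − (-91) = 90.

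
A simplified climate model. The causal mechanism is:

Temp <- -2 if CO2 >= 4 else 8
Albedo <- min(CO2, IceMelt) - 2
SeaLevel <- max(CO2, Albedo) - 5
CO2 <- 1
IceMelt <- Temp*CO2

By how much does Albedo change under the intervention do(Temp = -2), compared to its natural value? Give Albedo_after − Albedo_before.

-3

Under do(Temp=-2), the mechanism Temp <- -2 if CO2 >= 4 else 8 is discarded; Temp is fixed at -2.
IceMelt = Temp*CO2  [with Temp=-2, CO2=1]  = -2
Albedo = min(CO2, IceMelt) - 2  [with CO2=1, IceMelt=-2]  = -4
Without intervention: Temp = -2 if CO2 >= 4 else 8  [with CO2=1]  = 8; IceMelt = Temp*CO2  [with Temp=8, CO2=1]  = 8; Albedo = min(CO2, IceMelt) - 2  [with CO2=1, IceMelt=8]  = -1.
Change = -4 − (-1) = -3.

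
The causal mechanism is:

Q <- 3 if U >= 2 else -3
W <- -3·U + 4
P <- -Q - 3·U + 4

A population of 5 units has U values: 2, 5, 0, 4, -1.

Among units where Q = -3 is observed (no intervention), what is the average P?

8.5

E[P|Q=-3] averages over only the 2 units with Q=-3 (U = 0, -1): P = 7, 10, mean 8.5.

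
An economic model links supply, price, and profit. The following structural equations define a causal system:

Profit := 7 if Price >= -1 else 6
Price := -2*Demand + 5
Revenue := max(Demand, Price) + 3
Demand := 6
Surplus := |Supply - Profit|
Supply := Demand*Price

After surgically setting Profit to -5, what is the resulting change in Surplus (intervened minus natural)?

-11

The intervention breaks the incoming arrows to Profit: Profit := 7 if Price >= -1 else 6 no longer applies, and Profit = -5.
Price = -2*Demand + 5  [with Demand=6]  = -7
Supply = Demand*Price  [with Demand=6, Price=-7]  = -42
Surplus = |Supply - Profit|  [with Supply=-42, Profit=-5]  = 37
Without intervention: Price = -2*Demand + 5  [with Demand=6]  = -7; Supply = Demand*Price  [with Demand=6, Price=-7]  = -42; Profit = 7 if Price >= -1 else 6  [with Price=-7]  = 6; Surplus = |Supply - Profit|  [with Supply=-42, Profit=6]  = 48.
Change = 37 − 48 = -11.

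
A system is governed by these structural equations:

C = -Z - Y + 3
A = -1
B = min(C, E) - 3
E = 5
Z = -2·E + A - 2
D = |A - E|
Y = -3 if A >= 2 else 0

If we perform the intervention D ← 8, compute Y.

do(D=8) replaces the equation D = |A - E| with the constant D = 8.
Y is not downstream of the intervention, so its value is determined by the original equations.
Y = -3 if A >= 2 else 0  [with A=-1]  = 0

0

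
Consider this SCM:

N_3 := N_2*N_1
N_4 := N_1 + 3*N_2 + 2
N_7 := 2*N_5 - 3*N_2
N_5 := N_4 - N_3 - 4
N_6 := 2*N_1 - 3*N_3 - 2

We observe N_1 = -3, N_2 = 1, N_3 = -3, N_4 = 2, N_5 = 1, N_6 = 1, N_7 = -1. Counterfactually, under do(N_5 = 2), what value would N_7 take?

1

Under do(N_5=2), the mechanism N_5 := N_4 - N_3 - 4 is discarded; N_5 is fixed at 2.
N_7 = 2*N_5 - 3*N_2  [with N_5=2, N_2=1]  = 1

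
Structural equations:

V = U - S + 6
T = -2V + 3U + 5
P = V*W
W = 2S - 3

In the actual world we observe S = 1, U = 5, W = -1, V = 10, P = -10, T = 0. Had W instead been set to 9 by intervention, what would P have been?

90

do(W=9) replaces the equation W = 2S - 3 with the constant W = 9.
V = U - S + 6  [with U=5, S=1]  = 10
P = V*W  [with V=10, W=9]  = 90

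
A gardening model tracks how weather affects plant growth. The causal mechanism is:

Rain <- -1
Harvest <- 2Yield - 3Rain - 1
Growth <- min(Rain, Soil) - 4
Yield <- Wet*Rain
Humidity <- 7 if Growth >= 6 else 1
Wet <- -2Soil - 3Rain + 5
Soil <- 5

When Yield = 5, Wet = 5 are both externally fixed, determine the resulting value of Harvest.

12

Under do(Yield = 5, Wet = 5), each intervened variable's structural equation is replaced by its fixed value.
Harvest = 2Yield - 3Rain - 1  [with Yield=5, Rain=-1]  = 12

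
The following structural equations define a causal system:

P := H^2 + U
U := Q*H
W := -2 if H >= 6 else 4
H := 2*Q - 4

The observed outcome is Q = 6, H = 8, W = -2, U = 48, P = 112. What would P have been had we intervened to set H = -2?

do(H=-2) replaces the equation H := 2*Q - 4 with the constant H = -2.
U = Q*H  [with Q=6, H=-2]  = -12
P = H^2 + U  [with H=-2, U=-12]  = -8

-8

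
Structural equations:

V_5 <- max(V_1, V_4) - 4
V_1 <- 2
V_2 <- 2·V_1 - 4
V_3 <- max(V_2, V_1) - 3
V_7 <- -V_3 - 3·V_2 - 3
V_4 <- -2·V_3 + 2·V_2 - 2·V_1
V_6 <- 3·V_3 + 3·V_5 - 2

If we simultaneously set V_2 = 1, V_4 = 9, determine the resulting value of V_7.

-5

Setting V_2 = 1, V_4 = 9 by intervention discards those variables' equations.
V_3 = max(V_2, V_1) - 3  [with V_2=1, V_1=2]  = -1
V_7 = -V_3 - 3·V_2 - 3  [with V_3=-1, V_2=1]  = -5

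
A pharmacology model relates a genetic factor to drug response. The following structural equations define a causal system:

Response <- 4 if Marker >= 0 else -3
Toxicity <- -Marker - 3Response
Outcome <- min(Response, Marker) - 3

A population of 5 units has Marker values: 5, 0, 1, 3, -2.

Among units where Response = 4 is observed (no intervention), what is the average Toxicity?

E[Toxicity|Response=4] averages over only the 4 units with Response=4 (Marker = 5, 0, 1, 3): Toxicity = -17, -12, -13, -15, mean -14.25.

-14.25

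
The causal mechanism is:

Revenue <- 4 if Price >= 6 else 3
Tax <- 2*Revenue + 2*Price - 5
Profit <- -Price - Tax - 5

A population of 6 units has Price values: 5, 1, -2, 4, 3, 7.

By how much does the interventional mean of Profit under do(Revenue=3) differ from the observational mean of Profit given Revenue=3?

do(Revenue=3) breaks Revenue's dependence on Price. With Revenue=3 fixed, Profit across the units is -21, -9, 0, -18, -15, -27, mean -15.
E[Profit|Revenue=3] averages over only the 5 units with Revenue=3 (Price = 5, 1, -2, 4, 3): Profit = -21, -9, 0, -18, -15, mean -12.6.
Difference = -15 − (-12.6) = -2.4.

-2.4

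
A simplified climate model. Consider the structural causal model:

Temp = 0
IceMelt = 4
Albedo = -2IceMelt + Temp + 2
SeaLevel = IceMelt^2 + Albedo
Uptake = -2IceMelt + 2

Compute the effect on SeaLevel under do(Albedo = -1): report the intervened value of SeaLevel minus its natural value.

5

The intervention breaks the incoming arrows to Albedo: Albedo = -2IceMelt + Temp + 2 no longer applies, and Albedo = -1.
SeaLevel = IceMelt^2 + Albedo  [with IceMelt=4, Albedo=-1]  = 15
Without intervention: Albedo = -2IceMelt + Temp + 2  [with IceMelt=4, Temp=0]  = -6; SeaLevel = IceMelt^2 + Albedo  [with IceMelt=4, Albedo=-6]  = 10.
Change = 15 − 10 = 5.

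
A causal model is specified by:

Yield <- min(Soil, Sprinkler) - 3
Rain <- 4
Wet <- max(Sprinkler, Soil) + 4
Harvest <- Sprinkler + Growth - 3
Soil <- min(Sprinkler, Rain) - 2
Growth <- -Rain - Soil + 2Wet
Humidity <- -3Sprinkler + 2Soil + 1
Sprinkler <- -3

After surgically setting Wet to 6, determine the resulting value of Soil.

-5

Under do(Wet=6), the mechanism Wet <- max(Sprinkler, Soil) + 4 is discarded; Wet is fixed at 6.
Since Soil is not a descendant of the intervened variable, it is unaffected.
Soil = min(Sprinkler, Rain) - 2  [with Sprinkler=-3, Rain=4]  = -5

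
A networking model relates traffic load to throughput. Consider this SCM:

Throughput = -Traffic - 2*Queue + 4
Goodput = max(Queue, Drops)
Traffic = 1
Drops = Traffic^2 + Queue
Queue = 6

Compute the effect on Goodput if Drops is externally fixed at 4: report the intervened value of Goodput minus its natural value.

do(Drops=4) replaces the equation Drops = Traffic^2 + Queue with the constant Drops = 4.
Goodput = max(Queue, Drops)  [with Queue=6, Drops=4]  = 6
Without intervention: Drops = Traffic^2 + Queue  [with Traffic=1, Queue=6]  = 7; Goodput = max(Queue, Drops)  [with Queue=6, Drops=7]  = 7.
Change = 6 − 7 = -1.

-1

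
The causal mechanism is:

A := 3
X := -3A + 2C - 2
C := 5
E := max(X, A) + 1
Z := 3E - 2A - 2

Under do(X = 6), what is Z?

13

do(X=6) replaces the equation X := -3A + 2C - 2 with the constant X = 6.
E = max(X, A) + 1  [with X=6, A=3]  = 7
Z = 3E - 2A - 2  [with E=7, A=3]  = 13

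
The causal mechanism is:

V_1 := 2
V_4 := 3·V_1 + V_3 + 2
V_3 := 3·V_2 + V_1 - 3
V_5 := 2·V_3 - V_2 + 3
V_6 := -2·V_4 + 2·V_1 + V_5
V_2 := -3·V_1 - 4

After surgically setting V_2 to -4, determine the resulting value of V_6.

Under do(V_2=-4), the mechanism V_2 := -3·V_1 - 4 is discarded; V_2 is fixed at -4.
V_3 = 3·V_2 + V_1 - 3  [with V_2=-4, V_1=2]  = -13
V_4 = 3·V_1 + V_3 + 2  [with V_1=2, V_3=-13]  = -5
V_5 = 2·V_3 - V_2 + 3  [with V_3=-13, V_2=-4]  = -19
V_6 = -2·V_4 + 2·V_1 + V_5  [with V_4=-5, V_1=2, V_5=-19]  = -5

-5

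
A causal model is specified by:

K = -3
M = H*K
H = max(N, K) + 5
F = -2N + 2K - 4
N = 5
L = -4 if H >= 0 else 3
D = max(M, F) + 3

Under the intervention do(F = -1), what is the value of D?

The intervention breaks the incoming arrows to F: F = -2N + 2K - 4 no longer applies, and F = -1.
H = max(N, K) + 5  [with N=5, K=-3]  = 10
M = H*K  [with H=10, K=-3]  = -30
D = max(M, F) + 3  [with M=-30, F=-1]  = 2

2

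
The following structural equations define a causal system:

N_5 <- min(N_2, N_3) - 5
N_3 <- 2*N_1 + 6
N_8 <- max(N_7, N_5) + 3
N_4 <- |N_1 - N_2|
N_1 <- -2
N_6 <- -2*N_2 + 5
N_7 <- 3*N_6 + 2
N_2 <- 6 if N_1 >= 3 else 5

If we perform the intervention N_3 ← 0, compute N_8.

-2

The intervention breaks the incoming arrows to N_3: N_3 <- 2*N_1 + 6 no longer applies, and N_3 = 0.
N_2 = 6 if N_1 >= 3 else 5  [with N_1=-2]  = 5
N_5 = min(N_2, N_3) - 5  [with N_2=5, N_3=0]  = -5
N_6 = -2*N_2 + 5  [with N_2=5]  = -5
N_7 = 3*N_6 + 2  [with N_6=-5]  = -13
N_8 = max(N_7, N_5) + 3  [with N_7=-13, N_5=-5]  = -2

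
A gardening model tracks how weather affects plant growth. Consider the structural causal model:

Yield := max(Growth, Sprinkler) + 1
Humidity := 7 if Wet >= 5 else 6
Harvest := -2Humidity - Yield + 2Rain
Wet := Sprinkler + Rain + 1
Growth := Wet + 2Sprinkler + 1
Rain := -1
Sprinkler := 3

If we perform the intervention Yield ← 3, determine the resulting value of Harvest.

-17

Intervening sets Yield = 3 and removes its equation (Yield := max(Growth, Sprinkler) + 1).
Wet = Sprinkler + Rain + 1  [with Sprinkler=3, Rain=-1]  = 3
Humidity = 7 if Wet >= 5 else 6  [with Wet=3]  = 6
Harvest = -2Humidity - Yield + 2Rain  [with Humidity=6, Yield=3, Rain=-1]  = -17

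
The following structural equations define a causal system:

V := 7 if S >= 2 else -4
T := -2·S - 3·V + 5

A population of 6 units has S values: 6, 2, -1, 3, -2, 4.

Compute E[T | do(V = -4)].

The intervention sets V=-4 in all 6 units regardless of S. Recomputing T per unit gives 5, 13, 19, 11, 21, 9; average 13.

13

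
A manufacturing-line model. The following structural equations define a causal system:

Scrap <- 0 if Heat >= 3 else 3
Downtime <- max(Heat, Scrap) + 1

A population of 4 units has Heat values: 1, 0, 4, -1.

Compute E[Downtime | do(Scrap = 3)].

do(Scrap=3) breaks Scrap's dependence on Heat. With Scrap=3 fixed, Downtime across the units is 4, 4, 5, 4, mean 4.25.

4.25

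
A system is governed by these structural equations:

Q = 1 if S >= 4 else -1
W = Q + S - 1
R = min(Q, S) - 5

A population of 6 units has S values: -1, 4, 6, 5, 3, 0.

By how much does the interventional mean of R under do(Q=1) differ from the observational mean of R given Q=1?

-0.5

do(Q=1) breaks Q's dependence on S. With Q=1 fixed, R across the units is -6, -4, -4, -4, -4, -5, mean -4.5.
Conditioning on Q=1 selects the 3 unit(s) with S ∈ {4, 6, 5}. Their R values: -4, -4, -4. Mean = -4.
Difference = -4.5 − (-4) = -0.5.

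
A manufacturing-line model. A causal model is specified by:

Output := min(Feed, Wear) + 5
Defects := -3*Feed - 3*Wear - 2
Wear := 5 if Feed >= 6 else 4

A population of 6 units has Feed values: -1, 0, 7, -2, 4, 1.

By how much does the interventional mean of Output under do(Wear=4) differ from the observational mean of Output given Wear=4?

Every unit gets Wear=4 under the intervention. Output values become 4, 5, 9, 3, 9, 6; E[Output|do(Wear=4)] = 6.
E[Output|Wear=4] averages over only the 5 units with Wear=4 (Feed = -1, 0, -2, 4, 1): Output = 4, 5, 3, 9, 6, mean 5.4.
Difference = 6 − 5.4 = 0.6.

0.6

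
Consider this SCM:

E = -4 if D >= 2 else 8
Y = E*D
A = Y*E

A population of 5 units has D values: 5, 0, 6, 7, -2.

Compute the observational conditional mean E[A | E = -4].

96

Observing E=-4 restricts to units where E's equation naturally yields -4: D ∈ {5, 6, 7}. In that subpopulation A = 80, 96, 112, mean 96.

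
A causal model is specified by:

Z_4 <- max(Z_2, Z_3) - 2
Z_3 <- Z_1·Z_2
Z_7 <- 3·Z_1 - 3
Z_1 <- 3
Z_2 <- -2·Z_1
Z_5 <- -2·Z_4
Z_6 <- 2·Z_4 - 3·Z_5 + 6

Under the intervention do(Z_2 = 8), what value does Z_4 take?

Under do(Z_2=8), the mechanism Z_2 <- -2·Z_1 is discarded; Z_2 is fixed at 8.
Z_3 = Z_1·Z_2  [with Z_1=3, Z_2=8]  = 24
Z_4 = max(Z_2, Z_3) - 2  [with Z_2=8, Z_3=24]  = 22

22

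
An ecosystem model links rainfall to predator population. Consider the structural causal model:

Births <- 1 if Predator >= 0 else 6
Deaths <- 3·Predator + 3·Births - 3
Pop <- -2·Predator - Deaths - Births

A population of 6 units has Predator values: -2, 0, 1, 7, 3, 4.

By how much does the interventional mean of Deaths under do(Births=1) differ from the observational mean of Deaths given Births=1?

-2.5

The intervention sets Births=1 in all 6 units regardless of Predator. Recomputing Deaths per unit gives -6, 0, 3, 21, 9, 12; average 6.5.
Conditioning on Births=1 selects the 5 unit(s) with Predator ∈ {0, 1, 7, 3, 4}. Their Deaths values: 0, 3, 21, 9, 12. Mean = 9.
Difference = 6.5 − 9 = -2.5.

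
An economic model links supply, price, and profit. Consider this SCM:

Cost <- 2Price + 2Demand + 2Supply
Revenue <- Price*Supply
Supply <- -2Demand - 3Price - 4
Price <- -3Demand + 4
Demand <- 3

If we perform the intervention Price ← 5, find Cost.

-34

Under do(Price=5), the mechanism Price <- -3Demand + 4 is discarded; Price is fixed at 5.
Supply = -2Demand - 3Price - 4  [with Demand=3, Price=5]  = -25
Cost = 2Price + 2Demand + 2Supply  [with Price=5, Demand=3, Supply=-25]  = -34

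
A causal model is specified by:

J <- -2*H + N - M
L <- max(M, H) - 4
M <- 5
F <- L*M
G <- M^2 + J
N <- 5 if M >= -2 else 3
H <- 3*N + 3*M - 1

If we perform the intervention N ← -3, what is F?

5

Under do(N=-3), the mechanism N <- 5 if M >= -2 else 3 is discarded; N is fixed at -3.
H = 3*N + 3*M - 1  [with N=-3, M=5]  = 5
L = max(M, H) - 4  [with M=5, H=5]  = 1
F = L*M  [with L=1, M=5]  = 5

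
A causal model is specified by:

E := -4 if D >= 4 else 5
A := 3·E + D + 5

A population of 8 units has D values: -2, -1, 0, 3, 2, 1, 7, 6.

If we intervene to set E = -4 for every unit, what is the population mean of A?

The intervention sets E=-4 in all 8 units regardless of D. Recomputing A per unit gives -9, -8, -7, -4, -5, -6, 0, -1; average -5.

-5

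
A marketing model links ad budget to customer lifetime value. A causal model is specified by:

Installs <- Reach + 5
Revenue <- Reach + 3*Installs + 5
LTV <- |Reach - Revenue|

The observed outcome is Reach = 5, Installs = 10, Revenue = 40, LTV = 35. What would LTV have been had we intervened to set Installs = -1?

2

Under do(Installs=-1), the mechanism Installs <- Reach + 5 is discarded; Installs is fixed at -1.
Revenue = Reach + 3*Installs + 5  [with Reach=5, Installs=-1]  = 7
LTV = |Reach - Revenue|  [with Reach=5, Revenue=7]  = 2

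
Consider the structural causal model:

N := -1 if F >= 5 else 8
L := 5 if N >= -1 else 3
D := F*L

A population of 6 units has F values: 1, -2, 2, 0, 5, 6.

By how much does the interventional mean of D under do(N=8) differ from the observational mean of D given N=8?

8.75

The intervention sets N=8 in all 6 units regardless of F. Recomputing D per unit gives 5, -10, 10, 0, 25, 30; average 10.
E[D|N=8] averages over only the 4 units with N=8 (F = 1, -2, 2, 0): D = 5, -10, 10, 0, mean 1.25.
Difference = 10 − 1.25 = 8.75.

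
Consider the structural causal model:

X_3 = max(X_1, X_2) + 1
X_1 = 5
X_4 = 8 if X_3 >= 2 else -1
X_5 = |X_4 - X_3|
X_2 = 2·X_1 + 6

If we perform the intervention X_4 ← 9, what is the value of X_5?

8

Intervening sets X_4 = 9 and removes its equation (X_4 = 8 if X_3 >= 2 else -1).
X_2 = 2·X_1 + 6  [with X_1=5]  = 16
X_3 = max(X_1, X_2) + 1  [with X_1=5, X_2=16]  = 17
X_5 = |X_4 - X_3|  [with X_4=9, X_3=17]  = 8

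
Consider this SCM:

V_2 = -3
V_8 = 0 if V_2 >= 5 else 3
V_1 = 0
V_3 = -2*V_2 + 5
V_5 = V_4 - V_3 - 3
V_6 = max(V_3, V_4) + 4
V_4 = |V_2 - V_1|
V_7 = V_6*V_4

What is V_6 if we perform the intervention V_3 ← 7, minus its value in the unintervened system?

The intervention breaks the incoming arrows to V_3: V_3 = -2*V_2 + 5 no longer applies, and V_3 = 7.
V_4 = |V_2 - V_1|  [with V_2=-3, V_1=0]  = 3
V_6 = max(V_3, V_4) + 4  [with V_3=7, V_4=3]  = 11
Without intervention: V_3 = -2*V_2 + 5  [with V_2=-3]  = 11; V_4 = |V_2 - V_1|  [with V_2=-3, V_1=0]  = 3; V_6 = max(V_3, V_4) + 4  [with V_3=11, V_4=3]  = 15.
Change = 11 − 15 = -4.

-4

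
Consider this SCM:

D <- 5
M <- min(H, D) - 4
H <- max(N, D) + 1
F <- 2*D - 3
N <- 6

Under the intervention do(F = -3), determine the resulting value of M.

The intervention breaks the incoming arrows to F: F <- 2*D - 3 no longer applies, and F = -3.
Since M is not a descendant of the intervened variable, it is unaffected.
H = max(N, D) + 1  [with N=6, D=5]  = 7
M = min(H, D) - 4  [with H=7, D=5]  = 1

1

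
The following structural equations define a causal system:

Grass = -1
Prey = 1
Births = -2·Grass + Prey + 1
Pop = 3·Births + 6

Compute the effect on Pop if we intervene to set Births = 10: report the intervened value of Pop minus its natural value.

The intervention breaks the incoming arrows to Births: Births = -2·Grass + Prey + 1 no longer applies, and Births = 10.
Pop = 3·Births + 6  [with Births=10]  = 36
Without intervention: Births = -2·Grass + Prey + 1  [with Grass=-1, Prey=1]  = 4; Pop = 3·Births + 6  [with Births=4]  = 18.
Change = 36 − 18 = 18.

18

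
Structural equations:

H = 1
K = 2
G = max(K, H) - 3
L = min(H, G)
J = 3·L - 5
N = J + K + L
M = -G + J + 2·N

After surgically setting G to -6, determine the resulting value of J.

do(G=-6) replaces the equation G = max(K, H) - 3 with the constant G = -6.
L = min(H, G)  [with H=1, G=-6]  = -6
J = 3·L - 5  [with L=-6]  = -23

-23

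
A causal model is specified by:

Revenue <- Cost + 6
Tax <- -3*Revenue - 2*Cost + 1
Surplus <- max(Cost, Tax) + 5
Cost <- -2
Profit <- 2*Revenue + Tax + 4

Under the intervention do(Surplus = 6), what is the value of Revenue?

4

Under do(Surplus=6), the mechanism Surplus <- max(Cost, Tax) + 5 is discarded; Surplus is fixed at 6.
No directed path runs from Surplus to Revenue, so Revenue keeps its natural value.
Revenue = Cost + 6  [with Cost=-2]  = 4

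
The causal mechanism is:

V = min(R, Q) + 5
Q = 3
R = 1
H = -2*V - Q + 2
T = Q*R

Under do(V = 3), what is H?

-7

Intervening sets V = 3 and removes its equation (V = min(R, Q) + 5).
H = -2*V - Q + 2  [with V=3, Q=3]  = -7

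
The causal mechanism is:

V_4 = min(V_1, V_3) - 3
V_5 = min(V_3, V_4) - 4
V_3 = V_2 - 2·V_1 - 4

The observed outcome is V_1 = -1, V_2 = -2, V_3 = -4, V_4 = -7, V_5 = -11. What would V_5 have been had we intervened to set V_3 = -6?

do(V_3=-6) replaces the equation V_3 = V_2 - 2·V_1 - 4 with the constant V_3 = -6.
V_4 = min(V_1, V_3) - 3  [with V_1=-1, V_3=-6]  = -9
V_5 = min(V_3, V_4) - 4  [with V_3=-6, V_4=-9]  = -13

-13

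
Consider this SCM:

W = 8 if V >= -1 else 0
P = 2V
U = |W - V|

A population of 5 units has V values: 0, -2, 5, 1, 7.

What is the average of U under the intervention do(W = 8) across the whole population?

Under do(W=8), W's equation is replaced by W=8 for every unit. Per-unit U: 8, 10, 3, 7, 1. Mean = 5.8.

5.8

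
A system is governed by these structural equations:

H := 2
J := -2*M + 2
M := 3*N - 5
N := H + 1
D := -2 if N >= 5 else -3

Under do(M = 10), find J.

The intervention breaks the incoming arrows to M: M := 3*N - 5 no longer applies, and M = 10.
J = -2*M + 2  [with M=10]  = -18

-18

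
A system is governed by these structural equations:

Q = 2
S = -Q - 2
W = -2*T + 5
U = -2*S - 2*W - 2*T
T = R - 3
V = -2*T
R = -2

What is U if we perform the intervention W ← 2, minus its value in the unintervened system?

26

Intervening sets W = 2 and removes its equation (W = -2*T + 5).
T = R - 3  [with R=-2]  = -5
S = -Q - 2  [with Q=2]  = -4
U = -2*S - 2*W - 2*T  [with S=-4, W=2, T=-5]  = 14
Without intervention: T = R - 3  [with R=-2]  = -5; S = -Q - 2  [with Q=2]  = -4; W = -2*T + 5  [with T=-5]  = 15; U = -2*S - 2*W - 2*T  [with S=-4, W=15, T=-5]  = -12.
Change = 14 − (-12) = 26.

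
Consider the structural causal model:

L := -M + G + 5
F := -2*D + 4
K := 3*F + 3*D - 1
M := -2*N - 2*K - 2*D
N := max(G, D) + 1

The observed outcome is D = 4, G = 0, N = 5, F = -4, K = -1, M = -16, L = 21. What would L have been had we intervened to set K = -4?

Under do(K=-4), the mechanism K := 3*F + 3*D - 1 is discarded; K is fixed at -4.
N = max(G, D) + 1  [with G=0, D=4]  = 5
M = -2*N - 2*K - 2*D  [with N=5, K=-4, D=4]  = -10
L = -M + G + 5  [with M=-10, G=0]  = 15

15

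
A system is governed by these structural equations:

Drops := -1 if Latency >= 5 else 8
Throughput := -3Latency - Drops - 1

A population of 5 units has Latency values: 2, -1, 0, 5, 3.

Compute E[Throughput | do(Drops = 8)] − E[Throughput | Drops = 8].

-2.4

do(Drops=8) breaks Drops's dependence on Latency. With Drops=8 fixed, Throughput across the units is -15, -6, -9, -24, -18, mean -14.4.
Conditioning on Drops=8 selects the 4 unit(s) with Latency ∈ {2, -1, 0, 3}. Their Throughput values: -15, -6, -9, -18. Mean = -12.
Difference = -14.4 − (-12) = -2.4.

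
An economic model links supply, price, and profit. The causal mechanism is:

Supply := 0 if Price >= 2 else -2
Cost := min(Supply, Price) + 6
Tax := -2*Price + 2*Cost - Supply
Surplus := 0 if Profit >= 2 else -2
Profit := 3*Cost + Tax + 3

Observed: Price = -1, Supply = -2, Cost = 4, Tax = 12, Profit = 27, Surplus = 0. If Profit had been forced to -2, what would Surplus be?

-2

The intervention breaks the incoming arrows to Profit: Profit := 3*Cost + Tax + 3 no longer applies, and Profit = -2.
Surplus = 0 if Profit >= 2 else -2  [with Profit=-2]  = -2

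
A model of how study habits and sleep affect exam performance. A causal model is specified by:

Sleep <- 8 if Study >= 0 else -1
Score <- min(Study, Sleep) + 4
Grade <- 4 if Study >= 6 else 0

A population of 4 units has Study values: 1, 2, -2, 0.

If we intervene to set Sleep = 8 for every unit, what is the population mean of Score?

4.25

do(Sleep=8) breaks Sleep's dependence on Study. With Sleep=8 fixed, Score across the units is 5, 6, 2, 4, mean 4.25.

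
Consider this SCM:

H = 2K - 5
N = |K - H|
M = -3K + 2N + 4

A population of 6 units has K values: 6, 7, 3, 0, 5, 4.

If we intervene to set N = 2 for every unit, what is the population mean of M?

-4.5

do(N=2) breaks N's dependence on K. With N=2 fixed, M across the units is -10, -13, -1, 8, -7, -4, mean -4.5.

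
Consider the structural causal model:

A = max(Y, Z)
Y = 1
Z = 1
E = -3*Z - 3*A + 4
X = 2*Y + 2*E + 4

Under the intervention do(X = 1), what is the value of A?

1

do(X=1) replaces the equation X = 2*Y + 2*E + 4 with the constant X = 1.
A is not downstream of the intervention, so its value is determined by the original equations.
A = max(Y, Z)  [with Y=1, Z=1]  = 1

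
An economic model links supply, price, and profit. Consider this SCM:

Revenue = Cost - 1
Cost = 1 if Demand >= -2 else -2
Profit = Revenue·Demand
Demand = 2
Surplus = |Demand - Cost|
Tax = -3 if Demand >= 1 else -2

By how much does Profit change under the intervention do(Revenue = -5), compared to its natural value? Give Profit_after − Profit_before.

-10

do(Revenue=-5) replaces the equation Revenue = Cost - 1 with the constant Revenue = -5.
Profit = Revenue·Demand  [with Revenue=-5, Demand=2]  = -10
Without intervention: Cost = 1 if Demand >= -2 else -2  [with Demand=2]  = 1; Revenue = Cost - 1  [with Cost=1]  = 0; Profit = Revenue·Demand  [with Revenue=0, Demand=2]  = 0.
Change = -10 − 0 = -10.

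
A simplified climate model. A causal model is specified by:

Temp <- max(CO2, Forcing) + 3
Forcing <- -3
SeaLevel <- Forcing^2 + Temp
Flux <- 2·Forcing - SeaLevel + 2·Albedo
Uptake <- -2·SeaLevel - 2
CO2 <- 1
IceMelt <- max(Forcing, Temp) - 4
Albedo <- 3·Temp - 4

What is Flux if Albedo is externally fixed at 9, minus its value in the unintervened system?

2

Under do(Albedo=9), the mechanism Albedo <- 3·Temp - 4 is discarded; Albedo is fixed at 9.
Temp = max(CO2, Forcing) + 3  [with CO2=1, Forcing=-3]  = 4
SeaLevel = Forcing^2 + Temp  [with Forcing=-3, Temp=4]  = 13
Flux = 2·Forcing - SeaLevel + 2·Albedo  [with Forcing=-3, SeaLevel=13, Albedo=9]  = -1
Without intervention: Temp = max(CO2, Forcing) + 3  [with CO2=1, Forcing=-3]  = 4; Albedo = 3·Temp - 4  [with Temp=4]  = 8; SeaLevel = Forcing^2 + Temp  [with Forcing=-3, Temp=4]  = 13; Flux = 2·Forcing - SeaLevel + 2·Albedo  [with Forcing=-3, SeaLevel=13, Albedo=8]  = -3.
Change = -1 − (-3) = 2.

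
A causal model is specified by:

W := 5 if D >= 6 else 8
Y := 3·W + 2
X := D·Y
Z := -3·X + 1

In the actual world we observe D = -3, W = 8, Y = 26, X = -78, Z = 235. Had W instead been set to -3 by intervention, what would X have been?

21

Under do(W=-3), the mechanism W := 5 if D >= 6 else 8 is discarded; W is fixed at -3.
Y = 3·W + 2  [with W=-3]  = -7
X = D·Y  [with D=-3, Y=-7]  = 21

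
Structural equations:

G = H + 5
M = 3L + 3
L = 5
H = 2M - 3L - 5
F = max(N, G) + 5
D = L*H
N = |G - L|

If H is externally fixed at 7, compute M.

Under do(H=7), the mechanism H = 2M - 3L - 5 is discarded; H is fixed at 7.
Since M is not a descendant of the intervened variable, it is unaffected.
M = 3L + 3  [with L=5]  = 18

18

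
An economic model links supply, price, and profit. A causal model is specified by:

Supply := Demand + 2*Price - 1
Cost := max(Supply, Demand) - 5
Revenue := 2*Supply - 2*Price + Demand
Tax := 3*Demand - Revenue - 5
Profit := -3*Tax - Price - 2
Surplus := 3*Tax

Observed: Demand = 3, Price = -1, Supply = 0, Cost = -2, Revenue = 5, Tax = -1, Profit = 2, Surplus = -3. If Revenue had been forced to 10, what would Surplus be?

-18

do(Revenue=10) replaces the equation Revenue := 2*Supply - 2*Price + Demand with the constant Revenue = 10.
Tax = 3*Demand - Revenue - 5  [with Demand=3, Revenue=10]  = -6
Surplus = 3*Tax  [with Tax=-6]  = -18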